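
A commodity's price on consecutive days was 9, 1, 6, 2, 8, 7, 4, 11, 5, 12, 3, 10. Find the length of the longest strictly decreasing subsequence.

5

Negate each value so 'decreasing' becomes 'increasing', then run patience tails on the negated sequence:
-9 → extends → [-9]
-1 → extends → [-9, -1]
-6 → replaces -1 → [-9, -6]
-2 → extends → [-9, -6, -2]
-8 → replaces -6 → [-9, -8, -2]
-7 → replaces -2 → [-9, -8, -7]
-4 → extends → [-9, -8, -7, -4]
-11 → replaces -9 → [-11, -8, -7, -4]
-5 → replaces -4 → [-11, -8, -7, -5]
-12 → replaces -11 → [-12, -8, -7, -5]
-3 → extends → [-12, -8, -7, -5, -3]
-10 → replaces -8 → [-12, -10, -7, -5, -3]
Five tails, so the longest strictly decreasing subsequence of the original has length 5.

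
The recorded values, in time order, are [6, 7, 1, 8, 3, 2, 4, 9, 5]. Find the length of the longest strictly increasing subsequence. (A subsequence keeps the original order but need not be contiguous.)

Track the smallest tail for each achievable length (strict):
6 → extends → [6]
7 → extends → [6, 7]
1 → replaces 6 → [1, 7]
8 → extends → [1, 7, 8]
3 → replaces 7 → [1, 3, 8]
2 → replaces 3 → [1, 2, 8]
4 → replaces 8 → [1, 2, 4]
9 → extends → [1, 2, 4, 9]
5 → replaces 9 → [1, 2, 4, 5]
Four tails, so the longest strictly increasing subsequence has length 4 (e.g. 6, 7, 8, 9).

4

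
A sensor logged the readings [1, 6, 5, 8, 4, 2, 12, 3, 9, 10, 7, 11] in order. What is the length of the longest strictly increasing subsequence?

6

Let dp[i] be the length of the longest such subsequence ending at index i:
i:      1  2  3  4  5  6  7  8  9 10 11 12
a[i]:   1  6  5  8  4  2 12  3  9 10  7 11
dp:     1  2  2  3  2  2  4  3  4  5  4  6
Maximum dp value is 6.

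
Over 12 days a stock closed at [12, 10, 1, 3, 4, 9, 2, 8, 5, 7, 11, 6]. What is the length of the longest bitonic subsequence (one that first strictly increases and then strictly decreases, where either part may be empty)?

7

inc[i] = longest strictly increasing subsequence ending at i; dec[i] = longest strictly decreasing subsequence starting at i:
i:      1  2  3  4  5  6  7  8  9 10 11 12
a[i]:  12 10  1  3  4  9  2  8  5  7 11  6
inc:    1  1  1  2  3  4  2  4  4  5  6  5
dec:    6  5  1  2  2  4  1  3  1  2  2  1
Best peak at i=6 (value 9): inc=4, dec=4, length 4+4−1 = 7.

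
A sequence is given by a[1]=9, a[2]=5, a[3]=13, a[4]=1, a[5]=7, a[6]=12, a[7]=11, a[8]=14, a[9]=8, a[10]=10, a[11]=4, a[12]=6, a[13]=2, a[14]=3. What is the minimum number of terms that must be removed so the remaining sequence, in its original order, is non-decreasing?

10

Fewest deletions = n − (longest non-decreasing subsequence).
i:      1  2  3  4  5  6  7  8  9 10 11 12 13 14
a[i]:   9  5 13  1  7 12 11 14  8 10  4  6  2  3
dp:     1  1  2  1  2  3  3  4  3  4  2  3  2  3
max dp = 4, so deletions = 14 − 4 = 10.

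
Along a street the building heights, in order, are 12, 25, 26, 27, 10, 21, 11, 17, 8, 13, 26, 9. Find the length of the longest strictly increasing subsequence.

Track the smallest tail for each achievable length (strict):
12 → extends → [12]
25 → extends → [12, 25]
26 → extends → [12, 25, 26]
27 → extends → [12, 25, 26, 27]
10 → replaces 12 → [10, 25, 26, 27]
21 → replaces 25 → [10, 21, 26, 27]
11 → replaces 21 → [10, 11, 26, 27]
17 → replaces 26 → [10, 11, 17, 27]
8 → replaces 10 → [8, 11, 17, 27]
13 → replaces 17 → [8, 11, 13, 27]
26 → replaces 27 → [8, 11, 13, 26]
9 → replaces 11 → [8, 9, 13, 26]
Four tails, so the longest strictly increasing subsequence has length 4 (e.g. 12, 25, 26, 27).

4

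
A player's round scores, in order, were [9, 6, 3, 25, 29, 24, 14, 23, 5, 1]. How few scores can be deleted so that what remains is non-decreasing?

Fewest deletions = n − (longest non-decreasing subsequence).
i:      1  2  3  4  5  6  7  8  9 10
a[i]:   9  6  3 25 29 24 14 23  5  1
dp:     1  1  1  2  3  2  2  3  2  1
max dp = 3, so deletions = 10 − 3 = 7.

7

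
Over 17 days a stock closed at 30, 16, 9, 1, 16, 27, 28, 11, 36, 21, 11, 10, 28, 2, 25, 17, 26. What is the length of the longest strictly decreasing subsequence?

6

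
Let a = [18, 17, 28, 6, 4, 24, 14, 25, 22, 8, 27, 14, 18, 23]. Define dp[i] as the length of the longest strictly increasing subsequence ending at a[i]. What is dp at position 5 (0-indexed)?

2

dp[i] = 1 + max{dp[j] : j<i, a[j]<a[i]} (or 1 if no such j):
i:      0  1  2  3  4  5  6  7  8  9 10 11 12 13
a[i]:  18 17 28  6  4 24 14 25 22  8 27 14 18 23
dp:     1  1  2  1  1  2  2  3  3  2  4  3  4  5
At index 5 the value is 2.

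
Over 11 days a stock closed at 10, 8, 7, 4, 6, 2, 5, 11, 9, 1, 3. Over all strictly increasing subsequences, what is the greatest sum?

21

Let S[i] be the best sum of a strictly increasing subsequence ending at i:
i:      1  2  3  4  5  6  7  8  9 10 11
a[i]:  10  8  7  4  6  2  5 11  9  1  3
S:     10  8  7  4 10  2  9 21 19  1  5
Maximum is 21 (e.g. 4 + 6 + 11).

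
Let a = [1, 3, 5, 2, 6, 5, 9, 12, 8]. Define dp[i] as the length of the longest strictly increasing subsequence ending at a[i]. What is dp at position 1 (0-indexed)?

dp[i] = 1 + max{dp[j] : j<i, a[j]<a[i]} (or 1 if no such j):
i:      0  1  2  3  4  5  6  7  8
a[i]:   1  3  5  2  6  5  9 12  8
dp:     1  2  3  2  4  3  5  6  5
At index 1 the value is 2.

2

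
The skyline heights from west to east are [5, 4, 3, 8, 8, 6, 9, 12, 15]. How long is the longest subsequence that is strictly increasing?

5

Let dp[i] be the length of the longest such subsequence ending at index i:
i:      1  2  3  4  5  6  7  8  9
a[i]:   5  4  3  8  8  6  9 12 15
dp:     1  1  1  2  2  2  3  4  5
Maximum dp value is 5.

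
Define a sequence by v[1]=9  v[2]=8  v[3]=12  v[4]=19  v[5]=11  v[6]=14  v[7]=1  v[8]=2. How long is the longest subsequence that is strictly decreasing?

3

Negate each value so 'decreasing' becomes 'increasing', then run patience tails on the negated sequence:
-9 → extends → [-9]
-8 → extends → [-9, -8]
-12 → replaces -9 → [-12, -8]
-19 → replaces -12 → [-19, -8]
-11 → replaces -8 → [-19, -11]
-14 → replaces -11 → [-19, -14]
-1 → extends → [-19, -14, -1]
-2 → replaces -1 → [-19, -14, -2]
Three tails, so the longest strictly decreasing subsequence of the original has length 3.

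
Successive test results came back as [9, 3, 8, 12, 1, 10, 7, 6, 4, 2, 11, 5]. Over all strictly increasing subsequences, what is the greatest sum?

Let S[i] be the best sum of a strictly increasing subsequence ending at i:
i:      1  2  3  4  5  6  7  8  9 10 11 12
a[i]:   9  3  8 12  1 10  7  6  4  2 11  5
S:      9  3 11 23  1 21 10  9  7  3 32 12
Maximum is 32 (e.g. 3 + 8 + 10 + 11).

32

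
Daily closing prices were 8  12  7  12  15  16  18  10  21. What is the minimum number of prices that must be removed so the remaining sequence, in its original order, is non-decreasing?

2

Fewest deletions = n − (longest non-decreasing subsequence).
Patience tails:
8 → extends → [8]
12 → extends → [8, 12]
7 → replaces 8 → [7, 12]
12 → extends → [7, 12, 12]
15 → extends → [7, 12, 12, 15]
16 → extends → [7, 12, 12, 15, 16]
18 → extends → [7, 12, 12, 15, 16, 18]
10 → replaces 12 → [7, 10, 12, 15, 16, 18]
21 → extends → [7, 10, 12, 15, 16, 18, 21]
Longest non-decreasing subsequence has length 7, so deletions = 9 − 7 = 2.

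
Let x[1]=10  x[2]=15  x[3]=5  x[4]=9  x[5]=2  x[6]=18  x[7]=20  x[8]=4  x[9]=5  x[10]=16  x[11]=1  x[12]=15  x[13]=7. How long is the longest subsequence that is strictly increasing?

Track the smallest tail for each achievable length (strict):
10 → extends → [10]
15 → extends → [10, 15]
5 → replaces 10 → [5, 15]
9 → replaces 15 → [5, 9]
2 → replaces 5 → [2, 9]
18 → extends → [2, 9, 18]
20 → extends → [2, 9, 18, 20]
4 → replaces 9 → [2, 4, 18, 20]
5 → replaces 18 → [2, 4, 5, 20]
16 → replaces 20 → [2, 4, 5, 16]
1 → replaces 2 → [1, 4, 5, 16]
15 → replaces 16 → [1, 4, 5, 15]
7 → replaces 15 → [1, 4, 5, 7]
Four tails, so the longest strictly increasing subsequence has length 4 (e.g. 10, 15, 18, 20).

4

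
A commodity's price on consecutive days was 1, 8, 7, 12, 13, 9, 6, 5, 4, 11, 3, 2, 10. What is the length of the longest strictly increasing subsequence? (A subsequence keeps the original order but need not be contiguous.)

4

Track the smallest tail for each achievable length (strict):
1 → extends → [1]
8 → extends → [1, 8]
7 → replaces 8 → [1, 7]
12 → extends → [1, 7, 12]
13 → extends → [1, 7, 12, 13]
9 → replaces 12 → [1, 7, 9, 13]
6 → replaces 7 → [1, 6, 9, 13]
5 → replaces 6 → [1, 5, 9, 13]
4 → replaces 5 → [1, 4, 9, 13]
11 → replaces 13 → [1, 4, 9, 11]
3 → replaces 4 → [1, 3, 9, 11]
2 → replaces 3 → [1, 2, 9, 11]
10 → replaces 11 → [1, 2, 9, 10]
Four tails, so the longest strictly increasing subsequence has length 4 (e.g. 1, 8, 12, 13).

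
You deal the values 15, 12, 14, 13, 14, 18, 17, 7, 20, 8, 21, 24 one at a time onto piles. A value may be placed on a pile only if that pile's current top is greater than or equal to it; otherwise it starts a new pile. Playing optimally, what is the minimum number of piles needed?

Place each on the leftmost legal pile:
15 → new pile 1 (tops now [15])
12 → pile 1 (tops now [12])
14 → new pile 2 (tops now [12, 14])
13 → pile 2 (tops now [12, 13])
14 → new pile 3 (tops now [12, 13, 14])
18 → new pile 4 (tops now [12, 13, 14, 18])
17 → pile 4 (tops now [12, 13, 14, 17])
7 → pile 1 (tops now [7, 13, 14, 17])
20 → new pile 5 (tops now [7, 13, 14, 17, 20])
8 → pile 2 (tops now [7, 8, 14, 17, 20])
21 → new pile 6 (tops now [7, 8, 14, 17, 20, 21])
24 → new pile 7 (tops now [7, 8, 14, 17, 20, 21, 24])
Seven piles.

7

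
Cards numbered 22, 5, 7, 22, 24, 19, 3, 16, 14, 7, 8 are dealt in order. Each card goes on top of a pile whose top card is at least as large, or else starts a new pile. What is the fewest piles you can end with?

Place each on the leftmost legal pile:
22 → new pile 1 (tops now [22])
5 → pile 1 (tops now [5])
7 → new pile 2 (tops now [5, 7])
22 → new pile 3 (tops now [5, 7, 22])
24 → new pile 4 (tops now [5, 7, 22, 24])
19 → pile 3 (tops now [5, 7, 19, 24])
3 → pile 1 (tops now [3, 7, 19, 24])
16 → pile 3 (tops now [3, 7, 16, 24])
14 → pile 3 (tops now [3, 7, 14, 24])
7 → pile 2 (tops now [3, 7, 14, 24])
8 → pile 3 (tops now [3, 7, 8, 24])
Four piles.

4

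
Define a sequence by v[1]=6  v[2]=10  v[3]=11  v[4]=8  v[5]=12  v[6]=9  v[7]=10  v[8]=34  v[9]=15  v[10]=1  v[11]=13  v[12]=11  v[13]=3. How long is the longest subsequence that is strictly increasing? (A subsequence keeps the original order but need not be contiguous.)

5

Let dp[i] be the length of the longest such subsequence ending at index i:
i:      1  2  3  4  5  6  7  8  9 10 11 12 13
v[i]:   6 10 11  8 12  9 10 34 15  1 13 11  3
dp:     1  2  3  2  4  3  4  5  5  1  5  5  2
Maximum dp value is 5.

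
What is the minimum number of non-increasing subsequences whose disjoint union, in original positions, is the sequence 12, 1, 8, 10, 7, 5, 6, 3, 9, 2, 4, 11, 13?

6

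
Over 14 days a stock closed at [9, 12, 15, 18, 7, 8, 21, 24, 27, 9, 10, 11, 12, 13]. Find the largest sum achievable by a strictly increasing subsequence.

126

Let S[i] be the best sum of a strictly increasing subsequence ending at i:
i:       1   2   3   4   5   6   7   8   9  10  11  12  13  14
a[i]:    9  12  15  18   7   8  21  24  27   9  10  11  12  13
S:       9  21  36  54   7  15  75  99 126  24  34  45  57  70
Maximum is 126 (e.g. 9 + 12 + 15 + 18 + 21 + 24 + 27).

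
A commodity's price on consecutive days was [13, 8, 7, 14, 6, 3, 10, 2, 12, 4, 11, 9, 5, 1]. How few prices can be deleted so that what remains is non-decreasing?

Fewest deletions = n − (longest non-decreasing subsequence).
Patience tails:
13 → extends → [13]
8 → replaces 13 → [8]
7 → replaces 8 → [7]
14 → extends → [7, 14]
6 → replaces 7 → [6, 14]
3 → replaces 6 → [3, 14]
10 → replaces 14 → [3, 10]
2 → replaces 3 → [2, 10]
12 → extends → [2, 10, 12]
4 → replaces 10 → [2, 4, 12]
11 → replaces 12 → [2, 4, 11]
9 → replaces 11 → [2, 4, 9]
5 → replaces 9 → [2, 4, 5]
1 → replaces 2 → [1, 4, 5]
Longest non-decreasing subsequence has length 3, so deletions = 14 − 3 = 11.

11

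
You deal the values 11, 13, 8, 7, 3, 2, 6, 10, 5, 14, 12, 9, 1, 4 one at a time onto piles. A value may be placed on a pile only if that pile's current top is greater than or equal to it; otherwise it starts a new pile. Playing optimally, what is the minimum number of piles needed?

4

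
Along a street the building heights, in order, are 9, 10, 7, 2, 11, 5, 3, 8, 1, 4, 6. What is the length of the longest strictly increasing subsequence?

4

Track the smallest tail for each achievable length (strict):
9 → extends → [9]
10 → extends → [9, 10]
7 → replaces 9 → [7, 10]
2 → replaces 7 → [2, 10]
11 → extends → [2, 10, 11]
5 → replaces 10 → [2, 5, 11]
3 → replaces 5 → [2, 3, 11]
8 → replaces 11 → [2, 3, 8]
1 → replaces 2 → [1, 3, 8]
4 → replaces 8 → [1, 3, 4]
6 → extends → [1, 3, 4, 6]
Four tails, so the longest strictly increasing subsequence has length 4 (e.g. 2, 3, 4, 6).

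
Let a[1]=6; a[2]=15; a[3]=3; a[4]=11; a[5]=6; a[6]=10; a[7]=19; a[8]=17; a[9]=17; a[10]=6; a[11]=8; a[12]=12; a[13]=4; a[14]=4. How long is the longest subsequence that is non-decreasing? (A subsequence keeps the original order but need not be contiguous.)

Track the smallest tail for each achievable length (allowing ties):
6 → extends → [6]
15 → extends → [6, 15]
3 → replaces 6 → [3, 15]
11 → replaces 15 → [3, 11]
6 → replaces 11 → [3, 6]
10 → extends → [3, 6, 10]
19 → extends → [3, 6, 10, 19]
17 → replaces 19 → [3, 6, 10, 17]
17 → extends → [3, 6, 10, 17, 17]
6 → replaces 10 → [3, 6, 6, 17, 17]
8 → replaces 17 → [3, 6, 6, 8, 17]
12 → replaces 17 → [3, 6, 6, 8, 12]
4 → replaces 6 → [3, 4, 6, 8, 12]
4 → replaces 6 → [3, 4, 4, 8, 12]
Five tails, so the longest non-decreasing subsequence has length 5 (e.g. 6, 6, 10, 17, 17).

5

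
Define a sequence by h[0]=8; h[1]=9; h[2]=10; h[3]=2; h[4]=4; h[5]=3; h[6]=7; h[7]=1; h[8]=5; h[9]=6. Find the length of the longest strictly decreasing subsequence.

4

Let dp[i] be the longest strictly decreasing subsequence ending at i:
i:      0  1  2  3  4  5  6  7  8  9
h[i]:   8  9 10  2  4  3  7  1  5  6
dp:     1  1  1  2  2  3  2  4  3  3
Maximum is 4.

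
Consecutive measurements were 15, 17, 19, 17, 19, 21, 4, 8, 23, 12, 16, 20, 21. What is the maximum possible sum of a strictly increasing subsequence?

Let S[i] be the best sum of a strictly increasing subsequence ending at i:
i:      1  2  3  4  5  6  7  8  9 10 11 12 13
a[i]:  15 17 19 17 19 21  4  8 23 12 16 20 21
S:     15 32 51 32 51 72  4 12 95 24 40 71 92
Maximum is 95 (e.g. 15 + 17 + 19 + 21 + 23).

95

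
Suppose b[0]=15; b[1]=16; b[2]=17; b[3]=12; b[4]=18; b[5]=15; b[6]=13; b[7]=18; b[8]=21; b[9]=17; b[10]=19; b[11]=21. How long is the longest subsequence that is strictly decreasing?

Negate each value so 'decreasing' becomes 'increasing', then run patience tails on the negated sequence:
-15 → extends → [-15]
-16 → replaces -15 → [-16]
-17 → replaces -16 → [-17]
-12 → extends → [-17, -12]
-18 → replaces -17 → [-18, -12]
-15 → replaces -12 → [-18, -15]
-13 → extends → [-18, -15, -13]
-18 → already a tail → [-18, -15, -13]
-21 → replaces -18 → [-21, -15, -13]
-17 → replaces -15 → [-21, -17, -13]
-19 → replaces -17 → [-21, -19, -13]
-21 → already a tail → [-21, -19, -13]
Three tails, so the longest strictly decreasing subsequence of the original has length 3.

3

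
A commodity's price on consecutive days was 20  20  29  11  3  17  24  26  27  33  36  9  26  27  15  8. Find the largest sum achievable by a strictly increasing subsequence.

174

Let S[i] be the best sum of a strictly increasing subsequence ending at i:
i:       1   2   3   4   5   6   7   8   9  10  11  12  13  14  15  16
a[i]:   20  20  29  11   3  17  24  26  27  33  36   9  26  27  15   8
S:      20  20  49  11   3  28  52  78 105 138 174  12  78 105  27  11
Maximum is 174 (e.g. 11 + 17 + 24 + 26 + 27 + 33 + 36).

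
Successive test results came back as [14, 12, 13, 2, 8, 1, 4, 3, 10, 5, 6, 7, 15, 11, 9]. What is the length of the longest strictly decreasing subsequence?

5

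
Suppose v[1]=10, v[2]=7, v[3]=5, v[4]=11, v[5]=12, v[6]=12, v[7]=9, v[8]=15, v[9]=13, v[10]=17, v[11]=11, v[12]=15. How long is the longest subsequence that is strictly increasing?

5

Let dp[i] be the length of the longest such subsequence ending at index i:
i:      1  2  3  4  5  6  7  8  9 10 11 12
v[i]:  10  7  5 11 12 12  9 15 13 17 11 15
dp:     1  1  1  2  3  3  2  4  4  5  3  5
Maximum dp value is 5.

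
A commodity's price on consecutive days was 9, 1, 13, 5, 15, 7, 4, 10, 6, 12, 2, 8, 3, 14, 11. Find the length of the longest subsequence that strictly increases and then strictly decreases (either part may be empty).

7

inc[i] = longest strictly increasing subsequence ending at i; dec[i] = longest strictly decreasing subsequence starting at i:
i:      1  2  3  4  5  6  7  8  9 10 11 12 13 14 15
a[i]:   9  1 13  5 15  7  4 10  6 12  2  8  3 14 11
inc:    1  1  2  2  3  3  2  4  3  5  2  4  3  6  5
dec:    4  1  4  3  4  3  2  3  2  3  1  2  1  2  1
Best peak at i=10 (value 12): inc=5, dec=3, length 5+3−1 = 7.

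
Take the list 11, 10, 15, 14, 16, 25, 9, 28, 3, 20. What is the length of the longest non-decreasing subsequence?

5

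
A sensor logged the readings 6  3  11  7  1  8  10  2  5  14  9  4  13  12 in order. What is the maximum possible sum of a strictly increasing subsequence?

45

Let S[i] be the best sum of a strictly increasing subsequence ending at i:
i:      1  2  3  4  5  6  7  8  9 10 11 12 13 14
a[i]:   6  3 11  7  1  8 10  2  5 14  9  4 13 12
S:      6  3 17 13  1 21 31  3  8 45 30  7 44 43
Maximum is 45 (e.g. 6 + 7 + 8 + 10 + 14).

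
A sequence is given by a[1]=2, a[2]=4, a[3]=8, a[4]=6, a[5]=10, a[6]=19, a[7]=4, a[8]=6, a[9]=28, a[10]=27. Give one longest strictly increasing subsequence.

Patience tails give the LIS length; then backtrack through the dp parents:
2 → extends → [2]
4 → extends → [2, 4]
8 → extends → [2, 4, 8]
6 → replaces 8 → [2, 4, 6]
10 → extends → [2, 4, 6, 10]
19 → extends → [2, 4, 6, 10, 19]
4 → already a tail → [2, 4, 6, 10, 19]
6 → already a tail → [2, 4, 6, 10, 19]
28 → extends → [2, 4, 6, 10, 19, 28]
27 → replaces 28 → [2, 4, 6, 10, 19, 27]
Length 6; one witness is 2, 4, 8, 10, 19, 28.

2, 4, 8, 10, 19, 28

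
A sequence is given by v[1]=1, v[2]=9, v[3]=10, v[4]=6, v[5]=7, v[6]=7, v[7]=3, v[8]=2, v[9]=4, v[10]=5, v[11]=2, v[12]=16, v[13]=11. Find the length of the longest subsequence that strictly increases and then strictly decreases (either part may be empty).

6

inc[i] = longest strictly increasing subsequence ending at i; dec[i] = longest strictly decreasing subsequence starting at i:
i:      1  2  3  4  5  6  7  8  9 10 11 12 13
v[i]:   1  9 10  6  7  7  3  2  4  5  2 16 11
inc:    1  2  3  2  3  3  2  2  3  4  2  5  5
dec:    1  4  4  3  3  3  2  1  2  2  1  2  1
Best peak at i=3 (value 10): inc=3, dec=4, length 3+4−1 = 6.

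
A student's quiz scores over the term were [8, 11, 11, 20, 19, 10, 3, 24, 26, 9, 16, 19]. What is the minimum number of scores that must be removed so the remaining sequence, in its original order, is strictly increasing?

Fewest deletions = n − (longest strictly increasing subsequence).
i:      1  2  3  4  5  6  7  8  9 10 11 12
a[i]:   8 11 11 20 19 10  3 24 26  9 16 19
dp:     1  2  2  3  3  2  1  4  5  2  3  4
max dp = 5, so deletions = 12 − 5 = 7.

7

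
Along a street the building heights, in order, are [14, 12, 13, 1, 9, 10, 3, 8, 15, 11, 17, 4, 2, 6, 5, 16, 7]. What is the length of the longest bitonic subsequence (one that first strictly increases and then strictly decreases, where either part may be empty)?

7

inc[i] = longest strictly increasing subsequence ending at i; dec[i] = longest strictly decreasing subsequence starting at i:
i:      1  2  3  4  5  6  7  8  9 10 11 12 13 14 15 16 17
a[i]:  14 12 13  1  9 10  3  8 15 11 17  4  2  6  5 16  7
inc:    1  1  2  1  2  3  2  3  4  4  5  3  2  4  4  5  5
dec:    6  5  5  1  4  4  2  3  4  3  3  2  1  2  1  2  1
Best peak at i=9 (value 15): inc=4, dec=4, length 4+4−1 = 7.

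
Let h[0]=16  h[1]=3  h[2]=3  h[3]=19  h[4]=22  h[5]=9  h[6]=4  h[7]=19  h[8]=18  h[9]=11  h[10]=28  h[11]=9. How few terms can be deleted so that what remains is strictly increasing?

Fewest deletions = n − (longest strictly increasing subsequence).
i:      0  1  2  3  4  5  6  7  8  9 10 11
h[i]:  16  3  3 19 22  9  4 19 18 11 28  9
dp:     1  1  1  2  3  2  2  3  3  3  4  3
max dp = 4, so deletions = 12 − 4 = 8.

8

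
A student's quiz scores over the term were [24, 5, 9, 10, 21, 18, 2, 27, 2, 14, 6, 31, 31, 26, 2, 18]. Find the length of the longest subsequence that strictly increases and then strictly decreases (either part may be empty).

inc[i] = longest strictly increasing subsequence ending at i; dec[i] = longest strictly decreasing subsequence starting at i:
i:      1  2  3  4  5  6  7  8  9 10 11 12 13 14 15 16
a[i]:  24  5  9 10 21 18  2 27  2 14  6 31 31 26  2 18
inc:    1  1  2  3  4  4  1  5  1  4  2  6  6  5  1  5
dec:    6  2  3  3  5  4  1  4  1  3  2  3  3  2  1  1
Best peak at i=5 (value 21): inc=4, dec=5, length 4+5−1 = 8.

8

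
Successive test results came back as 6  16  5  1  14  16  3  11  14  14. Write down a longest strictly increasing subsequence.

Patience tails give the LIS length; then backtrack through the dp parents:
6 → extends → [6]
16 → extends → [6, 16]
5 → replaces 6 → [5, 16]
1 → replaces 5 → [1, 16]
14 → replaces 16 → [1, 14]
16 → extends → [1, 14, 16]
3 → replaces 14 → [1, 3, 16]
11 → replaces 16 → [1, 3, 11]
14 → extends → [1, 3, 11, 14]
14 → already a tail → [1, 3, 11, 14]
Length 4; one witness is 1, 3, 11, 14.

1, 3, 11, 14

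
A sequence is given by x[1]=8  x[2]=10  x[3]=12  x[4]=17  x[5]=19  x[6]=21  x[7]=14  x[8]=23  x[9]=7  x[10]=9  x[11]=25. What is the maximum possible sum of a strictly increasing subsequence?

Let S[i] be the best sum of a strictly increasing subsequence ending at i:
i:       1   2   3   4   5   6   7   8   9  10  11
x[i]:    8  10  12  17  19  21  14  23   7   9  25
S:       8  18  30  47  66  87  44 110   7  17 135
Maximum is 135 (e.g. 8 + 10 + 12 + 17 + 19 + 21 + 23 + 25).

135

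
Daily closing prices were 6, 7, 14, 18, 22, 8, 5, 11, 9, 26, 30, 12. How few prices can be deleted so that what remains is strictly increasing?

5

Fewest deletions = n − (longest strictly increasing subsequence).
Patience tails:
6 → extends → [6]
7 → extends → [6, 7]
14 → extends → [6, 7, 14]
18 → extends → [6, 7, 14, 18]
22 → extends → [6, 7, 14, 18, 22]
8 → replaces 14 → [6, 7, 8, 18, 22]
5 → replaces 6 → [5, 7, 8, 18, 22]
11 → replaces 18 → [5, 7, 8, 11, 22]
9 → replaces 11 → [5, 7, 8, 9, 22]
26 → extends → [5, 7, 8, 9, 22, 26]
30 → extends → [5, 7, 8, 9, 22, 26, 30]
12 → replaces 22 → [5, 7, 8, 9, 12, 26, 30]
Longest strictly increasing subsequence has length 7, so deletions = 12 − 7 = 5.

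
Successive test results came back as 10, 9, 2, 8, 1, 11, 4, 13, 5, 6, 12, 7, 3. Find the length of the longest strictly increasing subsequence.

Track the smallest tail for each achievable length (strict):
10 → extends → [10]
9 → replaces 10 → [9]
2 → replaces 9 → [2]
8 → extends → [2, 8]
1 → replaces 2 → [1, 8]
11 → extends → [1, 8, 11]
4 → replaces 8 → [1, 4, 11]
13 → extends → [1, 4, 11, 13]
5 → replaces 11 → [1, 4, 5, 13]
6 → replaces 13 → [1, 4, 5, 6]
12 → extends → [1, 4, 5, 6, 12]
7 → replaces 12 → [1, 4, 5, 6, 7]
3 → replaces 4 → [1, 3, 5, 6, 7]
Five tails, so the longest strictly increasing subsequence has length 5 (e.g. 2, 4, 5, 6, 12).

5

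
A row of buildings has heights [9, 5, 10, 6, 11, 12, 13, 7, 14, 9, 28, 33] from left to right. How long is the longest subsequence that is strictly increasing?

8

Track the smallest tail for each achievable length (strict):
9 → extends → [9]
5 → replaces 9 → [5]
10 → extends → [5, 10]
6 → replaces 10 → [5, 6]
11 → extends → [5, 6, 11]
12 → extends → [5, 6, 11, 12]
13 → extends → [5, 6, 11, 12, 13]
7 → replaces 11 → [5, 6, 7, 12, 13]
14 → extends → [5, 6, 7, 12, 13, 14]
9 → replaces 12 → [5, 6, 7, 9, 13, 14]
28 → extends → [5, 6, 7, 9, 13, 14, 28]
33 → extends → [5, 6, 7, 9, 13, 14, 28, 33]
Eight tails, so the longest strictly increasing subsequence has length 8 (e.g. 9, 10, 11, 12, 13, 14, 28, 33).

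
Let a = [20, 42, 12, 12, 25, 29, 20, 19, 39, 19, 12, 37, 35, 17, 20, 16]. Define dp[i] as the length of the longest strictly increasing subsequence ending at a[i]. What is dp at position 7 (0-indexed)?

2

dp[i] = 1 + max{dp[j] : j<i, a[j]<a[i]} (or 1 if no such j):
i:      0  1  2  3  4  5  6  7  8  9 10 11 12 13 14 15
a[i]:  20 42 12 12 25 29 20 19 39 19 12 37 35 17 20 16
dp:     1  2  1  1  2  3  2  2  4  2  1  4  4  2  3  2
At index 7 the value is 2.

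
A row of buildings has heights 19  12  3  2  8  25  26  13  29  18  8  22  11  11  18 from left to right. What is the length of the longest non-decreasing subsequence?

Let dp[i] be the length of the longest such subsequence ending at index i:
i:      1  2  3  4  5  6  7  8  9 10 11 12 13 14 15
a[i]:  19 12  3  2  8 25 26 13 29 18  8 22 11 11 18
dp:     1  1  1  1  2  3  4  3  5  4  3  5  4  5  6
Maximum dp value is 6.

6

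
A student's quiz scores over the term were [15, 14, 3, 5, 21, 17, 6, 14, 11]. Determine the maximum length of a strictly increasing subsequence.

Let dp[i] be the length of the longest such subsequence ending at index i:
i:      1  2  3  4  5  6  7  8  9
a[i]:  15 14  3  5 21 17  6 14 11
dp:     1  1  1  2  3  3  3  4  4
Maximum dp value is 4.

4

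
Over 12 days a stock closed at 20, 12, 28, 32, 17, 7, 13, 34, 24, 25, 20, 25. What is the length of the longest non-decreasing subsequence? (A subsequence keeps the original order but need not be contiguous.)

5

Let dp[i] be the length of the longest such subsequence ending at index i:
i:      1  2  3  4  5  6  7  8  9 10 11 12
a[i]:  20 12 28 32 17  7 13 34 24 25 20 25
dp:     1  1  2  3  2  1  2  4  3  4  3  5
Maximum dp value is 5.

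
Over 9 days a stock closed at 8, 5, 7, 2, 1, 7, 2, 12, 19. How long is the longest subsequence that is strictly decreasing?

Negate each value so 'decreasing' becomes 'increasing', then run patience tails on the negated sequence:
-8 → extends → [-8]
-5 → extends → [-8, -5]
-7 → replaces -5 → [-8, -7]
-2 → extends → [-8, -7, -2]
-1 → extends → [-8, -7, -2, -1]
-7 → already a tail → [-8, -7, -2, -1]
-2 → already a tail → [-8, -7, -2, -1]
-12 → replaces -8 → [-12, -7, -2, -1]
-19 → replaces -12 → [-19, -7, -2, -1]
Four tails, so the longest strictly decreasing subsequence of the original has length 4.

4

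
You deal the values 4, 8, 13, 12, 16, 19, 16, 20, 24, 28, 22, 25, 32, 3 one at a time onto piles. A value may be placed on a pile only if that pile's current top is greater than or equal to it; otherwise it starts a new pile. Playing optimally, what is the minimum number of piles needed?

9

The minimum number of non-increasing subsequences covering a sequence equals the length of its longest strictly increasing subsequence.
LIS length is 9 (e.g. 4, 8, 13, 16, 19, 20, 24, 28, 32), so 9 piles are needed.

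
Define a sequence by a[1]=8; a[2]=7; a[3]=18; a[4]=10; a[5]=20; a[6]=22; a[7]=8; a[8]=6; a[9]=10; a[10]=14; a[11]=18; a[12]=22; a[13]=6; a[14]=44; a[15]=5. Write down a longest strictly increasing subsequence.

7, 8, 10, 14, 18, 22, 44

Patience tails give the LIS length; then backtrack through the dp parents:
8 → extends → [8]
7 → replaces 8 → [7]
18 → extends → [7, 18]
10 → replaces 18 → [7, 10]
20 → extends → [7, 10, 20]
22 → extends → [7, 10, 20, 22]
8 → replaces 10 → [7, 8, 20, 22]
6 → replaces 7 → [6, 8, 20, 22]
10 → replaces 20 → [6, 8, 10, 22]
14 → replaces 22 → [6, 8, 10, 14]
18 → extends → [6, 8, 10, 14, 18]
22 → extends → [6, 8, 10, 14, 18, 22]
6 → already a tail → [6, 8, 10, 14, 18, 22]
44 → extends → [6, 8, 10, 14, 18, 22, 44]
5 → replaces 6 → [5, 8, 10, 14, 18, 22, 44]
Length 7; one witness is 7, 8, 10, 14, 18, 22, 44.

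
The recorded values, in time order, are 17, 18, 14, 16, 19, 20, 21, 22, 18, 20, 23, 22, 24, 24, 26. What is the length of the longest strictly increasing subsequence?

9

Let dp[i] be the length of the longest such subsequence ending at index i:
i:      1  2  3  4  5  6  7  8  9 10 11 12 13 14 15
a[i]:  17 18 14 16 19 20 21 22 18 20 23 22 24 24 26
dp:     1  2  1  2  3  4  5  6  3  4  7  6  8  8  9
Maximum dp value is 9.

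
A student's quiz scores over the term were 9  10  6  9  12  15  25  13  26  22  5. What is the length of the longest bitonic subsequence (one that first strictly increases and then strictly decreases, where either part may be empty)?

8

inc[i] = longest strictly increasing subsequence ending at i; dec[i] = longest strictly decreasing subsequence starting at i:
i:      1  2  3  4  5  6  7  8  9 10 11
a[i]:   9 10  6  9 12 15 25 13 26 22  5
inc:    1  2  1  2  3  4  5  4  6  5  1
dec:    3  3  2  2  2  3  3  2  3  2  1
Best peak at i=9 (value 26): inc=6, dec=3, length 6+3−1 = 8.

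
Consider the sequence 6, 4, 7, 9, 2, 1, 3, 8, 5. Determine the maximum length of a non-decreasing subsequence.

3

Let dp[i] be the length of the longest such subsequence ending at index i:
i:     1 2 3 4 5 6 7 8 9
a[i]:  6 4 7 9 2 1 3 8 5
dp:    1 1 2 3 1 1 2 3 3
Maximum dp value is 3.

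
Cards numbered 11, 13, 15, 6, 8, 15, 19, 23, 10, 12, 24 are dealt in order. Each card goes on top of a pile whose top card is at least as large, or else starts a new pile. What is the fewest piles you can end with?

The minimum number of non-increasing subsequences covering a sequence equals the length of its longest strictly increasing subsequence.
LIS length is 6 (e.g. 11, 13, 15, 19, 23, 24), so 6 piles are needed.

6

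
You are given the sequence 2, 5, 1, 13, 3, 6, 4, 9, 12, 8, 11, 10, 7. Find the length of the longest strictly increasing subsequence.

Let dp[i] be the length of the longest such subsequence ending at index i:
i:      1  2  3  4  5  6  7  8  9 10 11 12 13
a[i]:   2  5  1 13  3  6  4  9 12  8 11 10  7
dp:     1  2  1  3  2  3  3  4  5  4  5  5  4
Maximum dp value is 5.

5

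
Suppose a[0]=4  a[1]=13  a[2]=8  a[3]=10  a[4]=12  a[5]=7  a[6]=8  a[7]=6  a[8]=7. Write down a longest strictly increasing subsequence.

Patience tails give the LIS length; then backtrack through the dp parents:
4 → extends → [4]
13 → extends → [4, 13]
8 → replaces 13 → [4, 8]
10 → extends → [4, 8, 10]
12 → extends → [4, 8, 10, 12]
7 → replaces 8 → [4, 7, 10, 12]
8 → replaces 10 → [4, 7, 8, 12]
6 → replaces 7 → [4, 6, 8, 12]
7 → replaces 8 → [4, 6, 7, 12]
Length 4; one witness is 4, 8, 10, 12.

4, 8, 10, 12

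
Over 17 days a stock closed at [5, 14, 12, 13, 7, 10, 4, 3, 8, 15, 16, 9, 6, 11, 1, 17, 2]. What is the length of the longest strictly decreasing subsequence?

6

Negate each value so 'decreasing' becomes 'increasing', then run patience tails on the negated sequence:
-5 → extends → [-5]
-14 → replaces -5 → [-14]
-12 → extends → [-14, -12]
-13 → replaces -12 → [-14, -13]
-7 → extends → [-14, -13, -7]
-10 → replaces -7 → [-14, -13, -10]
-4 → extends → [-14, -13, -10, -4]
-3 → extends → [-14, -13, -10, -4, -3]
-8 → replaces -4 → [-14, -13, -10, -8, -3]
-15 → replaces -14 → [-15, -13, -10, -8, -3]
-16 → replaces -15 → [-16, -13, -10, -8, -3]
-9 → replaces -8 → [-16, -13, -10, -9, -3]
-6 → replaces -3 → [-16, -13, -10, -9, -6]
-11 → replaces -10 → [-16, -13, -11, -9, -6]
-1 → extends → [-16, -13, -11, -9, -6, -1]
-17 → replaces -16 → [-17, -13, -11, -9, -6, -1]
-2 → replaces -1 → [-17, -13, -11, -9, -6, -2]
Six tails, so the longest strictly decreasing subsequence of the original has length 6.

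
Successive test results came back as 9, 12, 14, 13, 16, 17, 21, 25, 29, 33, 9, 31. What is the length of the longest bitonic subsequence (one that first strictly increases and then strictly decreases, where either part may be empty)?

10

inc[i] = longest strictly increasing subsequence ending at i; dec[i] = longest strictly decreasing subsequence starting at i:
i:      1  2  3  4  5  6  7  8  9 10 11 12
a[i]:   9 12 14 13 16 17 21 25 29 33  9 31
inc:    1  2  3  3  4  5  6  7  8  9  1  9
dec:    1  2  3  2  2  2  2  2  2  2  1  1
Best peak at i=10 (value 33): inc=9, dec=2, length 9+2−1 = 10.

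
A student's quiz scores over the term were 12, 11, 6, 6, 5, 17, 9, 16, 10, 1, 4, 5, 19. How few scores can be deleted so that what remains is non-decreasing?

8

Fewest deletions = n − (longest non-decreasing subsequence).
Patience tails:
12 → extends → [12]
11 → replaces 12 → [11]
6 → replaces 11 → [6]
6 → extends → [6, 6]
5 → replaces 6 → [5, 6]
17 → extends → [5, 6, 17]
9 → replaces 17 → [5, 6, 9]
16 → extends → [5, 6, 9, 16]
10 → replaces 16 → [5, 6, 9, 10]
1 → replaces 5 → [1, 6, 9, 10]
4 → replaces 6 → [1, 4, 9, 10]
5 → replaces 9 → [1, 4, 5, 10]
19 → extends → [1, 4, 5, 10, 19]
Longest non-decreasing subsequence has length 5, so deletions = 13 − 5 = 8.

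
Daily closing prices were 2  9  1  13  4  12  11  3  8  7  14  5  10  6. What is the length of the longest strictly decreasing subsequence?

Negate each value so 'decreasing' becomes 'increasing', then run patience tails on the negated sequence:
-2 → extends → [-2]
-9 → replaces -2 → [-9]
-1 → extends → [-9, -1]
-13 → replaces -9 → [-13, -1]
-4 → replaces -1 → [-13, -4]
-12 → replaces -4 → [-13, -12]
-11 → extends → [-13, -12, -11]
-3 → extends → [-13, -12, -11, -3]
-8 → replaces -3 → [-13, -12, -11, -8]
-7 → extends → [-13, -12, -11, -8, -7]
-14 → replaces -13 → [-14, -12, -11, -8, -7]
-5 → extends → [-14, -12, -11, -8, -7, -5]
-10 → replaces -8 → [-14, -12, -11, -10, -7, -5]
-6 → replaces -5 → [-14, -12, -11, -10, -7, -6]
Six tails, so the longest strictly decreasing subsequence of the original has length 6.

6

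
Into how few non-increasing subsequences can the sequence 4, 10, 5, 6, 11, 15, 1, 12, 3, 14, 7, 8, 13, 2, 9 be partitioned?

6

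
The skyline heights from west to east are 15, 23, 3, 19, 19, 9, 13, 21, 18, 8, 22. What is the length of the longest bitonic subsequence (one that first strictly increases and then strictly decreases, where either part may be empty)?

6

inc[i] = longest strictly increasing subsequence ending at i; dec[i] = longest strictly decreasing subsequence starting at i:
i:      1  2  3  4  5  6  7  8  9 10 11
a[i]:  15 23  3 19 19  9 13 21 18  8 22
inc:    1  2  1  2  2  2  3  4  4  2  5
dec:    3  4  1  3  3  2  2  3  2  1  1
Best peak at i=8 (value 21): inc=4, dec=3, length 4+3−1 = 6.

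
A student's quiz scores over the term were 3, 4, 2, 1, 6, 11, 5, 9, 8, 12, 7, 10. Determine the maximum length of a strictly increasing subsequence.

5

Track the smallest tail for each achievable length (strict):
3 → extends → [3]
4 → extends → [3, 4]
2 → replaces 3 → [2, 4]
1 → replaces 2 → [1, 4]
6 → extends → [1, 4, 6]
11 → extends → [1, 4, 6, 11]
5 → replaces 6 → [1, 4, 5, 11]
9 → replaces 11 → [1, 4, 5, 9]
8 → replaces 9 → [1, 4, 5, 8]
12 → extends → [1, 4, 5, 8, 12]
7 → replaces 8 → [1, 4, 5, 7, 12]
10 → replaces 12 → [1, 4, 5, 7, 10]
Five tails, so the longest strictly increasing subsequence has length 5 (e.g. 3, 4, 6, 11, 12).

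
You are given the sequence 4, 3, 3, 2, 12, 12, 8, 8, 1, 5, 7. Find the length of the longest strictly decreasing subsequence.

4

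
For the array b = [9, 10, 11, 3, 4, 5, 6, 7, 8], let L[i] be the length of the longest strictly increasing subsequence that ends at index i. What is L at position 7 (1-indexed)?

dp[i] = 1 + max{dp[j] : j<i, b[j]<b[i]} (or 1 if no such j):
i:      1  2  3  4  5  6  7  8  9
b[i]:   9 10 11  3  4  5  6  7  8
dp:     1  2  3  1  2  3  4  5  6
At index 7 the value is 4.

4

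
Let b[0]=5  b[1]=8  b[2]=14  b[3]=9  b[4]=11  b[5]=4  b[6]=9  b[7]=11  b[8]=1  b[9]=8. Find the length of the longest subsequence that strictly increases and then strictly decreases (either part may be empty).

inc[i] = longest strictly increasing subsequence ending at i; dec[i] = longest strictly decreasing subsequence starting at i:
i:      0  1  2  3  4  5  6  7  8  9
b[i]:   5  8 14  9 11  4  9 11  1  8
inc:    1  2  3  3  4  1  3  4  1  2
dec:    3  3  4  3  3  2  2  2  1  1
Best peak at i=2 (value 14): inc=3, dec=4, length 3+4−1 = 6.

6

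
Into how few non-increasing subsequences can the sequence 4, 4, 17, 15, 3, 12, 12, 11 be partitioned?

Place each on the leftmost legal pile:
4 → new pile 1 (tops now [4])
4 → pile 1 (tops now [4])
17 → new pile 2 (tops now [4, 17])
15 → pile 2 (tops now [4, 15])
3 → pile 1 (tops now [3, 15])
12 → pile 2 (tops now [3, 12])
12 → pile 2 (tops now [3, 12])
11 → pile 2 (tops now [3, 11])
Two piles.

2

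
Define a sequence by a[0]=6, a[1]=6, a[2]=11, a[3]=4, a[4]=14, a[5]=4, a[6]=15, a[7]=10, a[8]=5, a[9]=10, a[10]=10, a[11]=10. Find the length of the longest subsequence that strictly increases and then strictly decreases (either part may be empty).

inc[i] = longest strictly increasing subsequence ending at i; dec[i] = longest strictly decreasing subsequence starting at i:
i:      0  1  2  3  4  5  6  7  8  9 10 11
a[i]:   6  6 11  4 14  4 15 10  5 10 10 10
inc:    1  1  2  1  3  1  4  2  2  3  3  3
dec:    2  2  3  1  3  1  3  2  1  1  1  1
Best peak at i=6 (value 15): inc=4, dec=3, length 4+3−1 = 6.

6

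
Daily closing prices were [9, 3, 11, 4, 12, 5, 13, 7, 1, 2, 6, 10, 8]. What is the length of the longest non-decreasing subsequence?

5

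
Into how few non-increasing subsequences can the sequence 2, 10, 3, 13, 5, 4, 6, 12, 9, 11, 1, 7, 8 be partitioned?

The minimum number of non-increasing subsequences covering a sequence equals the length of its longest strictly increasing subsequence.
LIS length is 6 (e.g. 2, 3, 5, 6, 9, 11), so 6 piles are needed.

6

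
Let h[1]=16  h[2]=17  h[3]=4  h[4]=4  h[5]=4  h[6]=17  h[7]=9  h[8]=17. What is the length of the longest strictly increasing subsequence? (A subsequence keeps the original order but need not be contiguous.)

3

Track the smallest tail for each achievable length (strict):
16 → extends → [16]
17 → extends → [16, 17]
4 → replaces 16 → [4, 17]
4 → already a tail → [4, 17]
4 → already a tail → [4, 17]
17 → already a tail → [4, 17]
9 → replaces 17 → [4, 9]
17 → extends → [4, 9, 17]
Three tails, so the longest strictly increasing subsequence has length 3 (e.g. 4, 9, 17).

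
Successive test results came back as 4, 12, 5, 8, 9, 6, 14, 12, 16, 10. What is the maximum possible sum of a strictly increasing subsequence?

56

Let S[i] be the best sum of a strictly increasing subsequence ending at i:
i:      1  2  3  4  5  6  7  8  9 10
a[i]:   4 12  5  8  9  6 14 12 16 10
S:      4 16  9 17 26 15 40 38 56 36
Maximum is 56 (e.g. 4 + 5 + 8 + 9 + 14 + 16).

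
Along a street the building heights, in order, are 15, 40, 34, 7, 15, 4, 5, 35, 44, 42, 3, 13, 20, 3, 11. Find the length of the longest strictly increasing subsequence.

4

Track the smallest tail for each achievable length (strict):
15 → extends → [15]
40 → extends → [15, 40]
34 → replaces 40 → [15, 34]
7 → replaces 15 → [7, 34]
15 → replaces 34 → [7, 15]
4 → replaces 7 → [4, 15]
5 → replaces 15 → [4, 5]
35 → extends → [4, 5, 35]
44 → extends → [4, 5, 35, 44]
42 → replaces 44 → [4, 5, 35, 42]
3 → replaces 4 → [3, 5, 35, 42]
13 → replaces 35 → [3, 5, 13, 42]
20 → replaces 42 → [3, 5, 13, 20]
3 → already a tail → [3, 5, 13, 20]
11 → replaces 13 → [3, 5, 11, 20]
Four tails, so the longest strictly increasing subsequence has length 4 (e.g. 15, 34, 35, 44).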